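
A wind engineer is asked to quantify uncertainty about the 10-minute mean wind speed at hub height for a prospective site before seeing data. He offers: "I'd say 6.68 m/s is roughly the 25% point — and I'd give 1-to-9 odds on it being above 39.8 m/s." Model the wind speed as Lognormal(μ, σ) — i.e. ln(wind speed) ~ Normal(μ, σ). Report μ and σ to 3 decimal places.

μ ≈ 2.515, σ ≈ 0.912

If T ~ Lognormal(μ,σ) then ln T ~ Normal(μ,σ), so the p-quantile of ln T is μ + z_p·σ.
ln(6.68) = 1.899 and ln(39.8) = 3.684; z_{0.25} = -0.6745, z_{0.9} = 1.282.
σ = (3.684 − 1.899)/(1.282 − (-0.6745)) = 0.912.
μ = 1.899 − (-0.6745)·0.912 = 2.515.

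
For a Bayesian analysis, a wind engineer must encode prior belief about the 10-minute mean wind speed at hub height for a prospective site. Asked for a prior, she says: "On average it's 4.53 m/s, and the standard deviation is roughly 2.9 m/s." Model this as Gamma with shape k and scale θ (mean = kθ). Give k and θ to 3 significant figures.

k ≈ 2.44, θ ≈ 1.86

For Gamma(k, scale θ): mean = kθ, variance = kθ², so CV = 1/√k.
CV = SD/mean = 2.9/4.53 = 0.6402, hence k = 1/CV² = 2.44.
Then θ = mean/k = 4.53/2.44 = 1.86.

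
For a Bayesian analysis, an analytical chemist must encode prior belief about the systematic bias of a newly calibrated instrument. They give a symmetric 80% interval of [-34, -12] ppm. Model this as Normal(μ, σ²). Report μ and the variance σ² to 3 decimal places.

μ = -23.000, σ² = 73.674

A symmetric 80% interval runs μ ± z·σ with z = 1.282.
Half-width = 11, so σ = 11/1.282 = 8.5833 and σ² = 73.674.
μ is the interval midpoint, -23.000.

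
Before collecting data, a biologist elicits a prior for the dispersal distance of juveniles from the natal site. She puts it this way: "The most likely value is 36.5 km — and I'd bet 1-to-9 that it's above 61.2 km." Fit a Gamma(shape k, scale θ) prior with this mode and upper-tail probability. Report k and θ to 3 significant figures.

Gamma(k,θ) with k>1 has mode (k−1)θ, so θ = 36.5/(k−1).
Need P(X < 61.2) = 0.9 with θ tied to k this way. Start at k = 2, θ = 36.5: P(X<61.2) ≈ 0.499.
Too low — raise k to concentrate. Iterating converges to k ≈ 8.08.
Then θ = 36.5/(8.08−1) ≈ 5.16.

k ≈ 8.08, θ ≈ 5.16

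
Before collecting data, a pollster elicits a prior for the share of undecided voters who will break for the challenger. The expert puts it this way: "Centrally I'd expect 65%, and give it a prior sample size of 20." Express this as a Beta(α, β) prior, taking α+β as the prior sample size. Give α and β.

Under the effective-sample-size interpretation, Beta(α, β) has prior mean α/(α+β) and prior sample size α+β.
So α+β = 20 and α/(α+β) = 0.65, giving α = 0.65·20 = 13 and β = 20 − 13 = 7.

α = 13, β = 7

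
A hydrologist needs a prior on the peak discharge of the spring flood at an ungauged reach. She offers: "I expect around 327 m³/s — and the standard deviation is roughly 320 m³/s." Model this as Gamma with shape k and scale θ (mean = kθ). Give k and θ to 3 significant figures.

For Gamma(k, scale θ): mean = kθ, variance = kθ², so CV = 1/√k.
CV = SD/mean = 320/327 = 0.9786, hence k = 1/CV² = 1.04.
Then θ = mean/k = 327/1.04 = 313.

k ≈ 1.04, θ ≈ 313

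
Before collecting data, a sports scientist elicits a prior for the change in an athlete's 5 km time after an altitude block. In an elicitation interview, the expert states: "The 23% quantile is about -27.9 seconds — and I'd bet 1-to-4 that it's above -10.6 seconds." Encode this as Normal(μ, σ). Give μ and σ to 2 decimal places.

The p-quantile of Normal(μ,σ) is μ + z_p·σ, with z_{0.23} = -0.7388 and z_{0.8} = 0.8416.
Eliminate σ: μ = (z₂·x₁ − z₁·x₂)/(z₂ − z₁) = (0.8416·-27.9 − (-0.7388)·-10.6)/1.58 = -19.81.
Then σ = (x₂ − x₁)/(z₂ − z₁) = (-10.6 − -27.9)/1.58 = 10.95.

μ = -19.81, σ = 10.95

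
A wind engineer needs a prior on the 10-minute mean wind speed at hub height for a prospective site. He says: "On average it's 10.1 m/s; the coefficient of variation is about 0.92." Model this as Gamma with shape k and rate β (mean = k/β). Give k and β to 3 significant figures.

For Gamma(k, rate β): mean = k/β, variance = k/β², so CV = 1/√k.
CV = 0.92, hence k = 1/CV² = 1.18.
Then β = k/mean = 1.18/10.1 = 0.117.

k ≈ 1.18, β ≈ 0.117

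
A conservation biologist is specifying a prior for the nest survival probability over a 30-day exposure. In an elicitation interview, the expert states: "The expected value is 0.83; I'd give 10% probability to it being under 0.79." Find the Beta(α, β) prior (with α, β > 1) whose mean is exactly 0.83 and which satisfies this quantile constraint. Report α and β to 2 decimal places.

With mean 0.83 fixed, write α = 0.83s, β = 0.17s where s = α+β.
Need P(θ < 0.79) = 0.1 under Beta(0.83s, 0.17s). Normal approximation: (q−m)/√(m(1−m)/s) ≈ z_{0.1} = -1.28, so s ≈ 0.83·0.17·(-1.28)²/(0.79−0.83)² = 144.8.
At s = 144.8: P(θ<0.79) ≈ 0.104. Adjusting to match 0.1 gives s ≈ 150.69.
So α = 0.83·150.69 ≈ 125.07, β = 0.17·150.69 ≈ 25.62.

α ≈ 125.07, β ≈ 25.62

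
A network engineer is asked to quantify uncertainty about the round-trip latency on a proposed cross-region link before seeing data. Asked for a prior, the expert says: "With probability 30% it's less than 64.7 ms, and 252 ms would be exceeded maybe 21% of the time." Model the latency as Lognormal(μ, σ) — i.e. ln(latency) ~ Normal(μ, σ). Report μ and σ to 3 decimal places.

μ ≈ 4.706, σ ≈ 1.022

If T ~ Lognormal(μ,σ) then ln T ~ Normal(μ,σ), so the p-quantile of ln T is μ + z_p·σ.
ln(64.7) = 4.17 and ln(252) = 5.529; z_{0.3} = -0.5244, z_{0.79} = 0.8064.
σ = (5.529 − 4.17)/(0.8064 − (-0.5244)) = 1.022.
μ = 4.17 − (-0.5244)·1.022 = 4.706.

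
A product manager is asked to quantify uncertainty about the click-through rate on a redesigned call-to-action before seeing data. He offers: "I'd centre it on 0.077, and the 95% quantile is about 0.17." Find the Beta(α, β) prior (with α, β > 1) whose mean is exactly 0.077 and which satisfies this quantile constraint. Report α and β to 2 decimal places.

α ≈ 2.26, β ≈ 27.05

With mean 0.077 fixed, write α = 0.077s, β = 0.923s where s = α+β.
Need P(θ < 0.17) = 0.95 under Beta(0.077s, 0.923s). Normal approximation: (q−m)/√(m(1−m)/s) ≈ z_{0.95} = 1.64, so s ≈ 0.077·0.923·(1.64)²/(0.17−0.077)² = 22.2.
At s = 22.2: P(θ<0.17) ≈ 0.931. Adjusting to match 0.95 gives s ≈ 29.31.
So α = 0.077·29.31 ≈ 2.26, β = 0.923·29.31 ≈ 27.05.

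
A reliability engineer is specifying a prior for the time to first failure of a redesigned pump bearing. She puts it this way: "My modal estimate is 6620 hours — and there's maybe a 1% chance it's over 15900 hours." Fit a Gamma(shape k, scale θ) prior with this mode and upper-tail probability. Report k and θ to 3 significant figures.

Gamma(k,θ) with k>1 has mode (k−1)θ, so θ = 6620/(k−1).
Need P(X < 15900) = 0.99 with θ tied to k this way. Start at k = 2, θ = 6620: P(X<15900) ≈ 0.692.
Too low — raise k to concentrate. Iterating converges to k ≈ 7.17.
Then θ = 6620/(7.17−1) ≈ 1070.

k ≈ 7.17, θ ≈ 1070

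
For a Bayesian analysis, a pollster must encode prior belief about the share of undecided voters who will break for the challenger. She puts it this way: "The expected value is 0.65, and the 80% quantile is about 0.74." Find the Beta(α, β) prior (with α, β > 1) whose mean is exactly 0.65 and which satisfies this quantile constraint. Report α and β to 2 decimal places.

α ≈ 13.32, β ≈ 7.17

With mean 0.65 fixed, write α = 0.65s, β = 0.35s where s = α+β.
Need P(θ < 0.74) = 0.8 under Beta(0.65s, 0.35s). Normal approximation: (q−m)/√(m(1−m)/s) ≈ z_{0.8} = 0.842, so s ≈ 0.65·0.35·(0.842)²/(0.74−0.65)² = 19.9.
At s = 19.9: P(θ<0.74) ≈ 0.796. Adjusting to match 0.8 gives s ≈ 20.49.
So α = 0.65·20.49 ≈ 13.32, β = 0.35·20.49 ≈ 7.17.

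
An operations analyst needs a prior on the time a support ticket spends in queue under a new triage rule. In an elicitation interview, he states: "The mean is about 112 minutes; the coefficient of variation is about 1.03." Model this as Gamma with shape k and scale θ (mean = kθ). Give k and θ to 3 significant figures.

k ≈ 0.943, θ ≈ 119

For Gamma(k, scale θ): mean = kθ, variance = kθ², so CV = 1/√k.
CV = 1.03, hence k = 1/CV² = 0.943.
Then θ = mean/k = 112/0.943 = 119.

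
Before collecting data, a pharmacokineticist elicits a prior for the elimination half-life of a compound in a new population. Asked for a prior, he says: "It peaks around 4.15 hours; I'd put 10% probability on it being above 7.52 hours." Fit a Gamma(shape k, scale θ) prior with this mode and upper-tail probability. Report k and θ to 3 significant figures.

Gamma(k,θ) with k>1 has mode (k−1)θ, so θ = 4.15/(k−1).
Need P(X < 7.52) = 0.9 with θ tied to k this way. Start at k = 2, θ = 4.15: P(X<7.52) ≈ 0.541.
Too low — raise k to concentrate. Iterating converges to k ≈ 6.39.
Then θ = 4.15/(6.39−1) ≈ 0.77.

k ≈ 6.39, θ ≈ 0.77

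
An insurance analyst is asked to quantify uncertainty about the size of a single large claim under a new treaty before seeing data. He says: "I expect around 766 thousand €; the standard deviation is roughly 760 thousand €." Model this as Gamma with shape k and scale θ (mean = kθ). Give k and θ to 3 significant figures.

For Gamma(k, scale θ): mean = kθ, variance = kθ², so CV = 1/√k.
CV = SD/mean = 760/766 = 0.9922, hence k = 1/CV² = 1.02.
Then θ = mean/k = 766/1.02 = 754.

k ≈ 1.02, θ ≈ 754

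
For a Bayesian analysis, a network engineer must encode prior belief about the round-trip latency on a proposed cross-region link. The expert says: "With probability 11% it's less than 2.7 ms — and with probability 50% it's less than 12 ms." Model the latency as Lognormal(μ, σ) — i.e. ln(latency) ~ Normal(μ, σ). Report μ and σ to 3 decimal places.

μ ≈ 2.485, σ ≈ 1.216

If T ~ Lognormal(μ,σ) then ln T ~ Normal(μ,σ), so the p-quantile of ln T is μ + z_p·σ.
ln(2.7) = 0.9933 and ln(12) = 2.485; z_{0.11} = -1.227, z_{0.5} = 0.
σ = (2.485 − 0.9933)/(0 − (-1.227)) = 1.216.
μ = 0.9933 − (-1.227)·1.216 = 2.485.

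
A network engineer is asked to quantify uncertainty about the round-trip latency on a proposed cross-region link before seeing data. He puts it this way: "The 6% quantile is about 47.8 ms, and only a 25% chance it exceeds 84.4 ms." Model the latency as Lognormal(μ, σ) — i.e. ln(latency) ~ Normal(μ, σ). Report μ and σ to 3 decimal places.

μ ≈ 4.264, σ ≈ 0.255

If T ~ Lognormal(μ,σ) then ln T ~ Normal(μ,σ), so the p-quantile of ln T is μ + z_p·σ.
ln(47.8) = 3.867 and ln(84.4) = 4.436; z_{0.06} = -1.555, z_{0.75} = 0.6745.
σ = (4.436 − 3.867)/(0.6745 − (-1.555)) = 0.255.
μ = 3.867 − (-1.555)·0.255 = 4.264.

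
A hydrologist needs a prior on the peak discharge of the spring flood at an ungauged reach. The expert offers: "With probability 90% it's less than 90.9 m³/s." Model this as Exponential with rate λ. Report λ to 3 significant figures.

P(T < 90.9) = 1 − e^(−λ·90.9) = 0.9, so λ = −ln(1−0.9)/90.9 = −ln(0.1)/90.9 = 0.0253.

λ ≈ 0.0253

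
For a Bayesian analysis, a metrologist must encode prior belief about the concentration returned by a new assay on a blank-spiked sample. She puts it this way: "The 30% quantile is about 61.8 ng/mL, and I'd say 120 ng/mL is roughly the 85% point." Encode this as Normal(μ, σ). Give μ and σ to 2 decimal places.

For Normal(μ,σ), the p-quantile is μ + z_p·σ. Here z_{0.3} = -0.5244, z_{0.85} = 1.036.
So 61.8 = μ − 0.5244σ and 120 = μ + 1.036σ.
Subtracting: σ = (120 − 61.8)/(1.036 − (-0.5244)) = 37.29.
Then μ = 61.8 − (-0.5244)·37.29 = 81.35.

μ = 81.35, σ = 37.29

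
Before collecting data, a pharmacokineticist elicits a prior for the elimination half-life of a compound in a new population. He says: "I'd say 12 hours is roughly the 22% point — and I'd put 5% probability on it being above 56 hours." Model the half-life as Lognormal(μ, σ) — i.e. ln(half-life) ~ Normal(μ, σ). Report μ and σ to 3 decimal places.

μ ≈ 2.977, σ ≈ 0.637

If T ~ Lognormal(μ,σ) then ln T ~ Normal(μ,σ), so the p-quantile of ln T is μ + z_p·σ.
ln(12) = 2.485 and ln(56) = 4.025; z_{0.22} = -0.7722, z_{0.95} = 1.645.
σ = (4.025 − 2.485)/(1.645 − (-0.7722)) = 0.637.
μ = 2.485 − (-0.7722)·0.637 = 2.977.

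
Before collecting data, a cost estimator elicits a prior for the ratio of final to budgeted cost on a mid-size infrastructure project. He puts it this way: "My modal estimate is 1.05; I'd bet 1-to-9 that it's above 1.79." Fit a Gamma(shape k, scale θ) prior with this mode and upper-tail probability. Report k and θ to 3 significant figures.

Gamma(k,θ) with k>1 has mode (k−1)θ, so θ = 1.05/(k−1).
Need P(X < 1.79) = 0.9 with θ tied to k this way. Start at k = 2, θ = 1.05: P(X<1.79) ≈ 0.508.
Too low — raise k to concentrate. Iterating converges to k ≈ 7.66.
Then θ = 1.05/(7.66−1) ≈ 0.158.

k ≈ 7.66, θ ≈ 0.158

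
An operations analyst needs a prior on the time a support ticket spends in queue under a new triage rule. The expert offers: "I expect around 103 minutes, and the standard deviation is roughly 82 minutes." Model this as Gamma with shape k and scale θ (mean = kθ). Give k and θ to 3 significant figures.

k ≈ 1.58, θ ≈ 65.3

For Gamma(k, scale θ): mean = kθ, variance = kθ², so CV = 1/√k.
CV = SD/mean = 82/103 = 0.7961, hence k = 1/CV² = 1.58.
Then θ = mean/k = 103/1.58 = 65.3.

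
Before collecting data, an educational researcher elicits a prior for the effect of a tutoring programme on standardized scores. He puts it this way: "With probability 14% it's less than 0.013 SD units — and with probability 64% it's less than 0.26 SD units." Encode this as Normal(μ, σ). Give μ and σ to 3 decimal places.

μ = 0.198, σ = 0.172

For Normal(μ,σ), the p-quantile is μ + z_p·σ. Here z_{0.14} = -1.08, z_{0.64} = 0.3585.
So 0.013 = μ − 1.08σ and 0.26 = μ + 0.3585σ.
Subtracting: σ = (0.26 − 0.013)/(0.3585 − (-1.08)) = 0.172.
Then μ = 0.013 − (-1.08)·0.172 = 0.198.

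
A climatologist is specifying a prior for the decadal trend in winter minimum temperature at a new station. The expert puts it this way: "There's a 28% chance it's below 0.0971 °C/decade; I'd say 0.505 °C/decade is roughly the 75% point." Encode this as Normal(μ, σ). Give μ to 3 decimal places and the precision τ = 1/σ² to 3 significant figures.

For Normal(μ,σ), the p-quantile is μ + z_p·σ. Here z_{0.28} = -0.5828, z_{0.75} = 0.6745.
So 0.0971 = μ − 0.5828σ and 0.505 = μ + 0.6745σ.
Subtracting: σ = (0.505 − 0.0971)/(0.6745 − (-0.5828)) = 0.324.
Then μ = 0.0971 − (-0.5828)·0.324 = 0.286.
Precision τ = 1/σ² = 1/0.3244² = 9.5.

μ = 0.286, τ = 9.5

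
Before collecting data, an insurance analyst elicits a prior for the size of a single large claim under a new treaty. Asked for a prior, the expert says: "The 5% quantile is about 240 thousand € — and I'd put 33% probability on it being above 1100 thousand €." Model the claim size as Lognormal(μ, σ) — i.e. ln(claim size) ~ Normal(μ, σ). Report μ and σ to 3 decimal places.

μ ≈ 6.682, σ ≈ 0.730

If T ~ Lognormal(μ,σ) then ln T ~ Normal(μ,σ), so the p-quantile of ln T is μ + z_p·σ.
ln(240) = 5.481 and ln(1100) = 7.003; z_{0.05} = -1.645, z_{0.67} = 0.4399.
σ = (7.003 − 5.481)/(0.4399 − (-1.645)) = 0.730.
μ = 5.481 − (-1.645)·0.730 = 6.682.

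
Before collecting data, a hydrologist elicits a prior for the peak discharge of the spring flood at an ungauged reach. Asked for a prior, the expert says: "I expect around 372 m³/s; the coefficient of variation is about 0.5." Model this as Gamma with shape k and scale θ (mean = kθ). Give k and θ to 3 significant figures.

k ≈ 4, θ ≈ 93

For Gamma(k, scale θ): mean = kθ, variance = kθ², so CV = 1/√k.
CV = 0.5, hence k = 1/CV² = 4.
Then θ = mean/k = 372/4 = 93.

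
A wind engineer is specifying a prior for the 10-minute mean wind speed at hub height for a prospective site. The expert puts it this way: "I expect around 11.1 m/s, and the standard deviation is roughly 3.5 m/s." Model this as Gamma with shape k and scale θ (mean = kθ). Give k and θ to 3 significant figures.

For Gamma(k, scale θ): mean = kθ, variance = kθ², so CV = 1/√k.
CV = SD/mean = 3.5/11.1 = 0.3153, hence k = 1/CV² = 10.1.
Then θ = mean/k = 11.1/10.1 = 1.1.

k ≈ 10.1, θ ≈ 1.1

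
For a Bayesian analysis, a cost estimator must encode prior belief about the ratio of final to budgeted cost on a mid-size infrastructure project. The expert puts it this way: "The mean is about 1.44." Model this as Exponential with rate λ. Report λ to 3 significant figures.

Exponential mean = 1/λ, so λ = 1/1.44 = 0.694.

λ ≈ 0.694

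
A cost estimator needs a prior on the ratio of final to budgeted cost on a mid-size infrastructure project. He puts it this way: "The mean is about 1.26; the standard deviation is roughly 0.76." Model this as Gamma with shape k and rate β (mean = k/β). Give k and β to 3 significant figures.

k ≈ 2.75, β ≈ 2.18

For Gamma(k, rate β): mean = k/β, variance = k/β², so CV = 1/√k.
CV = SD/mean = 0.76/1.26 = 0.6032, hence k = 1/CV² = 2.75.
Then β = k/mean = 2.75/1.26 = 2.18.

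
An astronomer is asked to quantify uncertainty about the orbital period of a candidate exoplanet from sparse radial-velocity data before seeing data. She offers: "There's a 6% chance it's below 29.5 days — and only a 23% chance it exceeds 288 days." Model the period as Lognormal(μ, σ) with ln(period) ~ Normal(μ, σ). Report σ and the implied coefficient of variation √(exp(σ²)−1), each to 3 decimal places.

If T ~ Lognormal(μ,σ) then ln T ~ Normal(μ,σ), so the p-quantile of ln T is μ + z_p·σ.
ln(29.5) = 3.384 and ln(288) = 5.663; z_{0.06} = -1.555, z_{0.77} = 0.7388.
σ = (5.663 − 3.384)/(0.7388 − (-1.555)) = 0.993.
μ = 3.384 − (-1.555)·0.993 = 4.929.
CV = √(exp(σ²)−1) = √(exp(0.9869)−1) = 1.297.

σ ≈ 0.993, CV ≈ 1.297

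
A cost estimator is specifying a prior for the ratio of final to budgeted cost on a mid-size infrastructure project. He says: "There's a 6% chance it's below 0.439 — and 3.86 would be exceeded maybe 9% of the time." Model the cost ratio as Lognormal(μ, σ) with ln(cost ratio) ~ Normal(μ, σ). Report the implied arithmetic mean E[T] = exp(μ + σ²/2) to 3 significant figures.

If T ~ Lognormal(μ,σ) then ln T ~ Normal(μ,σ), so the p-quantile of ln T is μ + z_p·σ.
ln(0.439) = -0.8233 and ln(3.86) = 1.351; z_{0.06} = -1.555, z_{0.91} = 1.341.
σ = (1.351 − -0.8233)/(1.341 − (-1.555)) = 0.751.
μ = -0.8233 − (-1.555)·0.751 = 0.344.
E[T] = exp(μ + σ²/2) = exp(0.344 + 0.2818) = 1.87.

E[T] ≈ 1.87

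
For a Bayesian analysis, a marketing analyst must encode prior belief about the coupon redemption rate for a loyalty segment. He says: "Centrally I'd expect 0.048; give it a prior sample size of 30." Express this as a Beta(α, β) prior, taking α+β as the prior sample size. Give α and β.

Under the effective-sample-size interpretation, Beta(α, β) has prior mean α/(α+β) and prior sample size α+β.
So α+β = 30 and α/(α+β) = 0.048, giving α = 0.048·30 = 1.44 and β = 30 − 1.44 = 28.56.

α = 1.44, β = 28.56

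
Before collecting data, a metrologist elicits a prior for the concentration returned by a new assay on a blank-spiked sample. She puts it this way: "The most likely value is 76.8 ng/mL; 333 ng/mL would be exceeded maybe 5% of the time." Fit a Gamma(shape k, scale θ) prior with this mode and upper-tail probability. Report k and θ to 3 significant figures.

Gamma(k,θ) with k>1 has mode (k−1)θ, so θ = 76.8/(k−1).
Need P(X < 333) = 0.95 with θ tied to k this way. Start at k = 2, θ = 76.8: P(X<333) ≈ 0.930.
Too low — raise k to concentrate. Iterating converges to k ≈ 2.15.
Then θ = 76.8/(2.15−1) ≈ 66.8.

k ≈ 2.15, θ ≈ 66.8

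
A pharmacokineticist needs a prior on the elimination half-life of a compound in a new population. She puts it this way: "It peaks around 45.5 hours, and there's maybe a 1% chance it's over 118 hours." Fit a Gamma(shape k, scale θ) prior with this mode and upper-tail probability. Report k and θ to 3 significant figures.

Gamma(k,θ) with k>1 has mode (k−1)θ, so θ = 45.5/(k−1).
Need P(X < 118) = 0.99 with θ tied to k this way. Start at k = 2, θ = 45.5: P(X<118) ≈ 0.731.
Too low — raise k to concentrate. Iterating converges to k ≈ 6.13.
Then θ = 45.5/(6.13−1) ≈ 8.87.

k ≈ 6.13, θ ≈ 8.87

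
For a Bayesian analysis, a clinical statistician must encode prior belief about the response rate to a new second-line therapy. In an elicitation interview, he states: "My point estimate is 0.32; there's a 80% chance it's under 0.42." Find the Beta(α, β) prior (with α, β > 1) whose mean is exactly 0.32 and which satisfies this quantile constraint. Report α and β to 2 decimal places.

With mean 0.32 fixed, write α = 0.32s, β = 0.68s where s = α+β.
Need P(θ < 0.42) = 0.8 under Beta(0.32s, 0.68s). Normal approximation: (q−m)/√(m(1−m)/s) ≈ z_{0.8} = 0.842, so s ≈ 0.32·0.68·(0.842)²/(0.42−0.32)² = 15.4.
At s = 15.4: P(θ<0.42) ≈ 0.805. Adjusting to match 0.8 gives s ≈ 14.68.
So α = 0.32·14.68 ≈ 4.70, β = 0.68·14.68 ≈ 9.99.

α ≈ 4.70, β ≈ 9.99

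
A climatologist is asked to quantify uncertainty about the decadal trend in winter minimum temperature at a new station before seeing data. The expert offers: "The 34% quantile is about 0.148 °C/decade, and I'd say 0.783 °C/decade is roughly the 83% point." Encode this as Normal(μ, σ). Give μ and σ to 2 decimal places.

For Normal(μ,σ), the p-quantile is μ + z_p·σ. Here z_{0.34} = -0.4125, z_{0.83} = 0.9542.
So 0.148 = μ − 0.4125σ and 0.783 = μ + 0.9542σ.
Subtracting: σ = (0.783 − 0.148)/(0.9542 − (-0.4125)) = 0.46.
Then μ = 0.148 − (-0.4125)·0.46 = 0.34.

μ = 0.34, σ = 0.46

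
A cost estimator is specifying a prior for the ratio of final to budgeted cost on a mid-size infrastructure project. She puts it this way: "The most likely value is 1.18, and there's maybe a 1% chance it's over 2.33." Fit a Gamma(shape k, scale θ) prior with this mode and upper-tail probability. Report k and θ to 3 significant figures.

k ≈ 11.6, θ ≈ 0.111

Gamma(k,θ) with k>1 has mode (k−1)θ, so θ = 1.18/(k−1).
Need P(X < 2.33) = 0.99 with θ tied to k this way. Start at k = 2, θ = 1.18: P(X<2.33) ≈ 0.587.
Too low — raise k to concentrate. Iterating converges to k ≈ 11.6.
Then θ = 1.18/(11.6−1) ≈ 0.111.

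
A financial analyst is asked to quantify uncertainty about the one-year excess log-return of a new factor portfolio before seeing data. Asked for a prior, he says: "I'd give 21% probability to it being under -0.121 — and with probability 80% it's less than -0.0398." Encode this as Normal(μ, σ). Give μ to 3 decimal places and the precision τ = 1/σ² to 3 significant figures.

μ = -0.081, τ = 412

For Normal(μ,σ), the p-quantile is μ + z_p·σ. Here z_{0.21} = -0.8064, z_{0.8} = 0.8416.
So -0.121 = μ − 0.8064σ and -0.0398 = μ + 0.8416σ.
Subtracting: σ = (-0.0398 − -0.121)/(0.8416 − (-0.8064)) = 0.049.
Then μ = -0.121 − (-0.8064)·0.049 = -0.081.
Precision τ = 1/σ² = 1/0.04927² = 412.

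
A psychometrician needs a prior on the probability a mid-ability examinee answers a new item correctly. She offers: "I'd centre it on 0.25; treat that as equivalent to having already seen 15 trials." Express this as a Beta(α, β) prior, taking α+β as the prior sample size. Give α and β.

α = 3.75, β = 11.25

Under the effective-sample-size interpretation, Beta(α, β) has prior mean α/(α+β) and prior sample size α+β.
So α+β = 15 and α/(α+β) = 0.25, giving α = 0.25·15 = 3.75 and β = 15 − 3.75 = 11.25.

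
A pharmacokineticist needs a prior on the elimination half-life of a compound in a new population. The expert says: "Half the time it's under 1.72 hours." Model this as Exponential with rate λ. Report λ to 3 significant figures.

Exponential median = ln 2 / λ, so λ = ln 2 / 1.72 = 0.403.

λ ≈ 0.403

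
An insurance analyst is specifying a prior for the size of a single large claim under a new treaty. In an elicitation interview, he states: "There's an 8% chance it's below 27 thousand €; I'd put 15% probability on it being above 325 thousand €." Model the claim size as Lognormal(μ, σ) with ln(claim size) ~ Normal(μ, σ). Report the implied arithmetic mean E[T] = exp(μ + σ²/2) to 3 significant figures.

E[T] ≈ 190 thousand €

If T ~ Lognormal(μ,σ) then ln T ~ Normal(μ,σ), so the p-quantile of ln T is μ + z_p·σ.
ln(27) = 3.296 and ln(325) = 5.784; z_{0.08} = -1.405, z_{0.85} = 1.036.
σ = (5.784 − 3.296)/(1.036 − (-1.405)) = 1.019.
μ = 3.296 − (-1.405)·1.019 = 4.728.
E[T] = exp(μ + σ²/2) = exp(4.728 + 0.5192) = 190 thousand €.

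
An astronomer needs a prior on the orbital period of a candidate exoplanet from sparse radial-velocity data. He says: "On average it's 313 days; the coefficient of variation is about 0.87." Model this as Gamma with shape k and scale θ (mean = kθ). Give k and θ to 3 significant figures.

For Gamma(k, scale θ): mean = kθ, variance = kθ², so CV = 1/√k.
CV = 0.87, hence k = 1/CV² = 1.32.
Then θ = mean/k = 313/1.32 = 237.

k ≈ 1.32, θ ≈ 237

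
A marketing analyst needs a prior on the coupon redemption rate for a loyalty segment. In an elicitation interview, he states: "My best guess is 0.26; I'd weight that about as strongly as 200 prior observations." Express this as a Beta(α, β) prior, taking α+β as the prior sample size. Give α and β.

α = 52, β = 148

Under the effective-sample-size interpretation, Beta(α, β) has prior mean α/(α+β) and prior sample size α+β.
So α+β = 200 and α/(α+β) = 0.26, giving α = 0.26·200 = 52 and β = 200 − 52 = 148.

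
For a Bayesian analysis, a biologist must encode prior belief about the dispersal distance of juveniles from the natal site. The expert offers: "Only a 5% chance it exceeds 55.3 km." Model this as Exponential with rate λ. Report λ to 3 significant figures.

λ ≈ 0.0542

P(T > 55.3) = e^(−λ·55.3) = 0.05, so λ = −ln(0.05)/55.3 = 0.0542.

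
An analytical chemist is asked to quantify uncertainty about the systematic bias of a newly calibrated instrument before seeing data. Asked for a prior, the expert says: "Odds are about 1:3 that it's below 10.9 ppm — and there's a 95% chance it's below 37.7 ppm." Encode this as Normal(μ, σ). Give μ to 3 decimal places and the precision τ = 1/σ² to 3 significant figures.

μ = 18.694, τ = 0.00749

The p-quantile of Normal(μ,σ) is μ + z_p·σ, with z_{0.25} = -0.6745 and z_{0.95} = 1.645.
Eliminate σ: μ = (z₂·x₁ − z₁·x₂)/(z₂ − z₁) = (1.645·10.9 − (-0.6745)·37.7)/2.319 = 18.694.
Then σ = (x₂ − x₁)/(z₂ − z₁) = (37.7 − 10.9)/2.319 = 11.555.
Precision τ = 1/σ² = 1/11.55² = 0.00749.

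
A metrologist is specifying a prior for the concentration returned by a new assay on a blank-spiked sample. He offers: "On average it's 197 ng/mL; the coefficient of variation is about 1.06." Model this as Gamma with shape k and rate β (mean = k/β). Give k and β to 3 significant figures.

k ≈ 0.89, β ≈ 0.00452

For Gamma(k, rate β): mean = k/β, variance = k/β², so CV = 1/√k.
CV = 1.06, hence k = 1/CV² = 0.89.
Then β = k/mean = 0.89/197 = 0.00452.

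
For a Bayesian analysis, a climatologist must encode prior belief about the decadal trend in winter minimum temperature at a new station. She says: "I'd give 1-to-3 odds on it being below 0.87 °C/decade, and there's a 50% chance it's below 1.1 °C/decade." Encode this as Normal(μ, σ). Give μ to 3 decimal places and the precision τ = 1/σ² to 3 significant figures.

μ = 1.100, τ = 8.6

For Normal(μ,σ), the p-quantile is μ + z_p·σ. Here z_{0.25} = -0.6745, z_{0.5} = 0.
So 0.87 = μ − 0.6745σ and 1.1 = μ + 0σ.
Subtracting: σ = (1.1 − 0.87)/(0 − (-0.6745)) = 0.341.
Then μ = 0.87 − (-0.6745)·0.341 = 1.100.
Precision τ = 1/σ² = 1/0.341² = 8.6.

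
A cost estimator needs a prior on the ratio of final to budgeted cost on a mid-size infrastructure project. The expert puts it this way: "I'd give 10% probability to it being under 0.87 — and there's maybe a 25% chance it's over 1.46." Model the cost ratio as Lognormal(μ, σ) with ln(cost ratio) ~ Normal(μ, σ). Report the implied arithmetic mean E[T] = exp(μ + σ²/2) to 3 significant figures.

E[T] ≈ 1.26

If T ~ Lognormal(μ,σ) then ln T ~ Normal(μ,σ), so the p-quantile of ln T is μ + z_p·σ.
ln(0.87) = -0.1393 and ln(1.46) = 0.3784; z_{0.1} = -1.282, z_{0.75} = 0.6745.
σ = (0.3784 − -0.1393)/(0.6745 − (-1.282)) = 0.265.
μ = -0.1393 − (-1.282)·0.265 = 0.200.
E[T] = exp(μ + σ²/2) = exp(0.200 + 0.0350) = 1.26.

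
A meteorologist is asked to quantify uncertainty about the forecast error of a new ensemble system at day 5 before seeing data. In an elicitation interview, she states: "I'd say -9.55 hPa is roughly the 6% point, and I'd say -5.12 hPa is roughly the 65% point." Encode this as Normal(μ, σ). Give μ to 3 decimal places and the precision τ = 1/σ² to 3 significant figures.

The p-quantile of Normal(μ,σ) is μ + z_p·σ, with z_{0.06} = -1.555 and z_{0.65} = 0.3853.
Eliminate σ: μ = (z₂·x₁ − z₁·x₂)/(z₂ − z₁) = (0.3853·-9.55 − (-1.555)·-5.12)/1.94 = -6.000.
Then σ = (x₂ − x₁)/(z₂ − z₁) = (-5.12 − -9.55)/1.94 = 2.283.
Precision τ = 1/σ² = 1/2.283² = 0.192.

μ = -6.000, τ = 0.192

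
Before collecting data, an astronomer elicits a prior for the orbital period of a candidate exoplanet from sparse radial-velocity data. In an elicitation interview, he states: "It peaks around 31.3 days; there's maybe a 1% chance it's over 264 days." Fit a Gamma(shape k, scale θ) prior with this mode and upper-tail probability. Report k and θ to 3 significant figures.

Gamma(k,θ) with k>1 has mode (k−1)θ, so θ = 31.3/(k−1).
Need P(X < 264) = 0.99 with θ tied to k this way. Start at k = 2, θ = 31.3: P(X<264) ≈ 0.998.
Too high — lower k to spread out. Iterating converges to k ≈ 1.73.
Then θ = 31.3/(1.73−1) ≈ 43.2.

k ≈ 1.73, θ ≈ 43.2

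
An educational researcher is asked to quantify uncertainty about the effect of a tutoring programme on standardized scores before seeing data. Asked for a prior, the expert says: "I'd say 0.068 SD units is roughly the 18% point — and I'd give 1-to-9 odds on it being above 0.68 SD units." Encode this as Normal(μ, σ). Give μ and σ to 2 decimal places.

For Normal(μ,σ), the p-quantile is μ + z_p·σ. Here z_{0.18} = -0.9154, z_{0.9} = 1.282.
So 0.068 = μ − 0.9154σ and 0.68 = μ + 1.282σ.
Subtracting: σ = (0.68 − 0.068)/(1.282 − (-0.9154)) = 0.28.
Then μ = 0.068 − (-0.9154)·0.28 = 0.32.

μ = 0.32, σ = 0.28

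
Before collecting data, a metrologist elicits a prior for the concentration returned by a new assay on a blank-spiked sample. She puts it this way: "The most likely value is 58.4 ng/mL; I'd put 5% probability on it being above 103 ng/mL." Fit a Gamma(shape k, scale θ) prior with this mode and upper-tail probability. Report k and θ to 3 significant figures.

k ≈ 9.66, θ ≈ 6.74

Gamma(k,θ) with k>1 has mode (k−1)θ, so θ = 58.4/(k−1).
Need P(X < 103) = 0.95 with θ tied to k this way. Start at k = 2, θ = 58.4: P(X<103) ≈ 0.526.
Too low — raise k to concentrate. Iterating converges to k ≈ 9.66.
Then θ = 58.4/(9.66−1) ≈ 6.74.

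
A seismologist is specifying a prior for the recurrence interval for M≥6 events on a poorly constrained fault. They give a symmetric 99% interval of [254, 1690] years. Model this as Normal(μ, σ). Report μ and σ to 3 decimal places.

A symmetric 99% interval runs μ ± z·σ with z = 2.576.
Half-width = 718, so σ = 718/2.576 = 278.745.
μ is the interval midpoint, 972.000.

μ = 972.000, σ = 278.745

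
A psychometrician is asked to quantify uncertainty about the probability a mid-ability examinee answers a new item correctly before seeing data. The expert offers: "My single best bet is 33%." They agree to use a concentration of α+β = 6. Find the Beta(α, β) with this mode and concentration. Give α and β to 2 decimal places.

For α,β > 1 the Beta mode is (α−1)/(α+β−2). With α+β = 6, the mode is (α−1)/4.
Set (α−1)/4 = 0.33 → α = 1 + 0.33·4 = 2.32.
β = 6 − α = 3.68.

α = 2.32, β = 3.68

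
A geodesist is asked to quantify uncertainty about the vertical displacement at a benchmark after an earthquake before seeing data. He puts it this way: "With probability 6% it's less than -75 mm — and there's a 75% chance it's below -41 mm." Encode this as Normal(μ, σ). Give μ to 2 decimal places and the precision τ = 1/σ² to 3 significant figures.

μ = -51.29, τ = 0.0043

For Normal(μ,σ), the p-quantile is μ + z_p·σ. Here z_{0.06} = -1.555, z_{0.75} = 0.6745.
So -75 = μ − 1.555σ and -41 = μ + 0.6745σ.
Subtracting: σ = (-41 − -75)/(0.6745 − (-1.555)) = 15.25.
Then μ = -75 − (-1.555)·15.25 = -51.29.
Precision τ = 1/σ² = 1/15.25² = 0.0043.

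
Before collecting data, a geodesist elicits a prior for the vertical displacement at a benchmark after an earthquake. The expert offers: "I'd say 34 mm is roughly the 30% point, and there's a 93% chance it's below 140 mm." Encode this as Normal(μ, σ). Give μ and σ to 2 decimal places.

μ = 61.79, σ = 52.99

The p-quantile of Normal(μ,σ) is μ + z_p·σ, with z_{0.3} = -0.5244 and z_{0.93} = 1.476.
Eliminate σ: μ = (z₂·x₁ − z₁·x₂)/(z₂ − z₁) = (1.476·34 − (-0.5244)·140)/2 = 61.79.
Then σ = (x₂ − x₁)/(z₂ − z₁) = (140 − 34)/2 = 52.99.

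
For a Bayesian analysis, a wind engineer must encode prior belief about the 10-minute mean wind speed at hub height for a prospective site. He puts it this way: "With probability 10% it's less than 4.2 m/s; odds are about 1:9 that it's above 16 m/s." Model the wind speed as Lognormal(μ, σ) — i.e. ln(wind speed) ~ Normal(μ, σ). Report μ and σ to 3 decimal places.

If T ~ Lognormal(μ,σ) then ln T ~ Normal(μ,σ), so the p-quantile of ln T is μ + z_p·σ.
ln(4.2) = 1.435 and ln(16) = 2.773; z_{0.1} = -1.282, z_{0.9} = 1.282.
σ = (2.773 − 1.435)/(1.282 − (-1.282)) = 0.522.
μ = 1.435 − (-1.282)·0.522 = 2.104.

μ ≈ 2.104, σ ≈ 0.522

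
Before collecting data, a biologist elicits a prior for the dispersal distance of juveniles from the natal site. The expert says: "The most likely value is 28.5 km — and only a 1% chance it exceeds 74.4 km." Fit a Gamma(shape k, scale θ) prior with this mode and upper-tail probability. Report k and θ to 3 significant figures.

k ≈ 6.05, θ ≈ 5.64

Gamma(k,θ) with k>1 has mode (k−1)θ, so θ = 28.5/(k−1).
Need P(X < 74.4) = 0.99 with θ tied to k this way. Start at k = 2, θ = 28.5: P(X<74.4) ≈ 0.735.
Too low — raise k to concentrate. Iterating converges to k ≈ 6.05.
Then θ = 28.5/(6.05−1) ≈ 5.64.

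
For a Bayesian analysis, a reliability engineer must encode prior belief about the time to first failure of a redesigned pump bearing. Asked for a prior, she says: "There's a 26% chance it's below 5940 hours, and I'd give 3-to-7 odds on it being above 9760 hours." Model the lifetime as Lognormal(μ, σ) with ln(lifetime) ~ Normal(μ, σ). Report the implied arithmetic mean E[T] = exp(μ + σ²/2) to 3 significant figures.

If T ~ Lognormal(μ,σ) then ln T ~ Normal(μ,σ), so the p-quantile of ln T is μ + z_p·σ.
ln(5940) = 8.689 and ln(9760) = 9.186; z_{0.26} = -0.6433, z_{0.7} = 0.5244.
σ = (9.186 − 8.689)/(0.5244 − (-0.6433)) = 0.425.
μ = 8.689 − (-0.6433)·0.425 = 8.963.
E[T] = exp(μ + σ²/2) = exp(8.963 + 0.0904) = 8550 hours.

E[T] ≈ 8550 hours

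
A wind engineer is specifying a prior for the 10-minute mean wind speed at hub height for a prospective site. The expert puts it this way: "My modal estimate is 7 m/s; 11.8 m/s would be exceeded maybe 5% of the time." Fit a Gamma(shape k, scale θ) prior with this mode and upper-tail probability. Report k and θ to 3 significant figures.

Gamma(k,θ) with k>1 has mode (k−1)θ, so θ = 7/(k−1).
Need P(X < 11.8) = 0.95 with θ tied to k this way. Start at k = 2, θ = 7: P(X<11.8) ≈ 0.502.
Too low — raise k to concentrate. Iterating converges to k ≈ 11.2.
Then θ = 7/(11.2−1) ≈ 0.684.

k ≈ 11.2, θ ≈ 0.684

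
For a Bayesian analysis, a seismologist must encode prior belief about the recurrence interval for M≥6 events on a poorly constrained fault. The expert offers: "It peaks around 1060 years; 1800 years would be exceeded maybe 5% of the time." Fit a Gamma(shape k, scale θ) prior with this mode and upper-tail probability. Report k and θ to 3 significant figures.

k ≈ 11, θ ≈ 106

Gamma(k,θ) with k>1 has mode (k−1)θ, so θ = 1060/(k−1).
Need P(X < 1800) = 0.95 with θ tied to k this way. Start at k = 2, θ = 1060: P(X<1800) ≈ 0.506.
Too low — raise k to concentrate. Iterating converges to k ≈ 11.
Then θ = 1060/(11−1) ≈ 106.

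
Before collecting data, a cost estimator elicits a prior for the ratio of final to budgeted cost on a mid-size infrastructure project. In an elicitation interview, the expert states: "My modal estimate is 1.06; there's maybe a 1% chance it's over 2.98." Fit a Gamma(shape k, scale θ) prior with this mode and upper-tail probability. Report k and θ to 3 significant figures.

k ≈ 5.28, θ ≈ 0.248

Gamma(k,θ) with k>1 has mode (k−1)θ, so θ = 1.06/(k−1).
Need P(X < 2.98) = 0.99 with θ tied to k this way. Start at k = 2, θ = 1.06: P(X<2.98) ≈ 0.771.
Too low — raise k to concentrate. Iterating converges to k ≈ 5.28.
Then θ = 1.06/(5.28−1) ≈ 0.248.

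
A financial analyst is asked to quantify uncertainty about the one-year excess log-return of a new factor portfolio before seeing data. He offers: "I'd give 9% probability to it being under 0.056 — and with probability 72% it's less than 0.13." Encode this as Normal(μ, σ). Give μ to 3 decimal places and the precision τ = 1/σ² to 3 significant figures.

The p-quantile of Normal(μ,σ) is μ + z_p·σ, with z_{0.09} = -1.341 and z_{0.72} = 0.5828.
Eliminate σ: μ = (z₂·x₁ − z₁·x₂)/(z₂ − z₁) = (0.5828·0.056 − (-1.341)·0.13)/1.924 = 0.108.
Then σ = (x₂ − x₁)/(z₂ − z₁) = (0.13 − 0.056)/1.924 = 0.038.
Precision τ = 1/σ² = 1/0.03847² = 676.

μ = 0.108, τ = 676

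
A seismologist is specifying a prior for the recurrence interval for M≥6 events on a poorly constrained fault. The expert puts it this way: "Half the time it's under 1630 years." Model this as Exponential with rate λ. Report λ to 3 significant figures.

Exponential median = ln 2 / λ, so λ = ln 2 / 1630.0 = 0.000425.

λ ≈ 0.000425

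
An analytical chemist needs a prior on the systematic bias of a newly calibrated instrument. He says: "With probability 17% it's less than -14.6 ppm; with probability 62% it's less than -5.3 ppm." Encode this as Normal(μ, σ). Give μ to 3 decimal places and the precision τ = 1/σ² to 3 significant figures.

μ = -7.555, τ = 0.0183

The p-quantile of Normal(μ,σ) is μ + z_p·σ, with z_{0.17} = -0.9542 and z_{0.62} = 0.3055.
Eliminate σ: μ = (z₂·x₁ − z₁·x₂)/(z₂ − z₁) = (0.3055·-14.6 − (-0.9542)·-5.3)/1.26 = -7.555.
Then σ = (x₂ − x₁)/(z₂ − z₁) = (-5.3 − -14.6)/1.26 = 7.383.
Precision τ = 1/σ² = 1/7.383² = 0.0183.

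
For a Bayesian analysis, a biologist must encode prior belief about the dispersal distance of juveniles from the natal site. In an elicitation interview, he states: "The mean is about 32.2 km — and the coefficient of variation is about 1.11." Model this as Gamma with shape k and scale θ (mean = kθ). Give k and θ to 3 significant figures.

For Gamma(k, scale θ): mean = kθ, variance = kθ², so CV = 1/√k.
CV = 1.11, hence k = 1/CV² = 0.812.
Then θ = mean/k = 32.2/0.812 = 39.7.

k ≈ 0.812, θ ≈ 39.7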